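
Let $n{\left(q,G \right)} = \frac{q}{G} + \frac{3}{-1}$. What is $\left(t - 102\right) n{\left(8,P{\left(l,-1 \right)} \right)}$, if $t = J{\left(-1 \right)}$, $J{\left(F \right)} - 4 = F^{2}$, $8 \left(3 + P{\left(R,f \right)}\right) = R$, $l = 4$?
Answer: $\frac{3007}{5} \approx 601.4$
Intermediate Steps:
$P{\left(R,f \right)} = -3 + \frac{R}{8}$
$n{\left(q,G \right)} = -3 + \frac{q}{G}$ ($n{\left(q,G \right)} = \frac{q}{G} + 3 \left(-1\right) = \frac{q}{G} - 3 = -3 + \frac{q}{G}$)
$J{\left(F \right)} = 4 + F^{2}$
$t = 5$ ($t = 4 + \left(-1\right)^{2} = 4 + 1 = 5$)
$\left(t - 102\right) n{\left(8,P{\left(l,-1 \right)} \right)} = \left(5 - 102\right) \left(-3 + \frac{8}{-3 + \frac{1}{8} \cdot 4}\right) = - 97 \left(-3 + \frac{8}{-3 + \frac{1}{2}}\right) = - 97 \left(-3 + \frac{8}{- \frac{5}{2}}\right) = - 97 \left(-3 + 8 \left(- \frac{2}{5}\right)\right) = - 97 \left(-3 - \frac{16}{5}\right) = \left(-97\right) \left(- \frac{31}{5}\right) = \frac{3007}{5}$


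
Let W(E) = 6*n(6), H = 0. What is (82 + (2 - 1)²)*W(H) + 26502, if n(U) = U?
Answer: 29490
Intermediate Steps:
W(E) = 36 (W(E) = 6*6 = 36)
(82 + (2 - 1)²)*W(H) + 26502 = (82 + (2 - 1)²)*36 + 26502 = (82 + 1²)*36 + 26502 = (82 + 1)*36 + 26502 = 83*36 + 26502 = 2988 + 26502 = 29490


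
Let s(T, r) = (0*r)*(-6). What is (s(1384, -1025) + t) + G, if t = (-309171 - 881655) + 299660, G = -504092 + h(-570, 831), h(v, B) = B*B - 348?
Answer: -705045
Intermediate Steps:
s(T, r) = 0 (s(T, r) = 0*(-6) = 0)
h(v, B) = -348 + B**2 (h(v, B) = B**2 - 348 = -348 + B**2)
G = 186121 (G = -504092 + (-348 + 831**2) = -504092 + (-348 + 690561) = -504092 + 690213 = 186121)
t = -891166 (t = -1190826 + 299660 = -891166)
(s(1384, -1025) + t) + G = (0 - 891166) + 186121 = -891166 + 186121 = -705045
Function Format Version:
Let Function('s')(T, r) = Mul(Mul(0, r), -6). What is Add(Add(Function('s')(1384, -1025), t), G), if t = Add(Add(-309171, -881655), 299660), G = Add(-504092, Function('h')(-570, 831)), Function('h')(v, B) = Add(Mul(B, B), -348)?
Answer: -705045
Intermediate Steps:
Function('s')(T, r) = 0 (Function('s')(T, r) = Mul(0, -6) = 0)
Function('h')(v, B) = Add(-348, Pow(B, 2)) (Function('h')(v, B) = Add(Pow(B, 2), -348) = Add(-348, Pow(B, 2)))
G = 186121 (G = Add(-504092, Add(-348, Pow(831, 2))) = Add(-504092, Add(-348, 690561)) = Add(-504092, 690213) = 186121)
t = -891166 (t = Add(-1190826, 299660) = -891166)
Add(Add(Function('s')(1384, -1025), t), G) = Add(Add(0, -891166), 186121) = Add(-891166, 186121) = -705045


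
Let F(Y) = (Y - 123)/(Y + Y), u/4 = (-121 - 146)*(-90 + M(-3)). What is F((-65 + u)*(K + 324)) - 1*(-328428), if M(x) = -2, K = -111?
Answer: 2289659321868/6971561 ≈ 3.2843e+5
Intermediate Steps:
u = 98256 (u = 4*((-121 - 146)*(-90 - 2)) = 4*(-267*(-92)) = 4*24564 = 98256)
F(Y) = (-123 + Y)/(2*Y) (F(Y) = (-123 + Y)/((2*Y)) = (-123 + Y)*(1/(2*Y)) = (-123 + Y)/(2*Y))
F((-65 + u)*(K + 324)) - 1*(-328428) = (-123 + (-65 + 98256)*(-111 + 324))/(2*(((-65 + 98256)*(-111 + 324)))) - 1*(-328428) = (-123 + 98191*213)/(2*((98191*213))) + 328428 = (1/2)*(-123 + 20914683)/20914683 + 328428 = (1/2)*(1/20914683)*20914560 + 328428 = 3485760/6971561 + 328428 = 2289659321868/6971561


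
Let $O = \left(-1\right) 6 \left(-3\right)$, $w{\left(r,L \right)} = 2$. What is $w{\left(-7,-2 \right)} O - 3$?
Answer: $33$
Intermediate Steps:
$O = 18$ ($O = \left(-6\right) \left(-3\right) = 18$)
$w{\left(-7,-2 \right)} O - 3 = 2 \cdot 18 - 3 = 36 - 3 = 33$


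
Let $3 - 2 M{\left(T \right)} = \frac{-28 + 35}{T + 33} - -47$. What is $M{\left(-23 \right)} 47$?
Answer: $- \frac{21009}{20} \approx -1050.4$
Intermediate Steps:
$M{\left(T \right)} = -22 - \frac{7}{2 \left(33 + T\right)}$ ($M{\left(T \right)} = \frac{3}{2} - \frac{\frac{-28 + 35}{T + 33} - -47}{2} = \frac{3}{2} - \frac{\frac{7}{33 + T} + 47}{2} = \frac{3}{2} - \frac{47 + \frac{7}{33 + T}}{2} = \frac{3}{2} - \left(\frac{47}{2} + \frac{7}{2 \left(33 + T\right)}\right) = -22 - \frac{7}{2 \left(33 + T\right)}$)
$M{\left(-23 \right)} 47 = \frac{-1459 - -1012}{2 \left(33 - 23\right)} 47 = \frac{-1459 + 1012}{2 \cdot 10} \cdot 47 = \frac{1}{2} \cdot \frac{1}{10} \left(-447\right) 47 = \left(- \frac{447}{20}\right) 47 = - \frac{21009}{20}$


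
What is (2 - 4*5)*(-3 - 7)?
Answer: 180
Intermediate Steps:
(2 - 4*5)*(-3 - 7) = (2 - 20)*(-10) = -18*(-10) = 180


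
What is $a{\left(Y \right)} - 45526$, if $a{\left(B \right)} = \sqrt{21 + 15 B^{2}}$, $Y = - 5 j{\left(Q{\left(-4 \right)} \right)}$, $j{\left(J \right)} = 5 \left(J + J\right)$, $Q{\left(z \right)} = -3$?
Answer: $-45526 + \sqrt{337521} \approx -44945.0$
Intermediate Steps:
$j{\left(J \right)} = 10 J$ ($j{\left(J \right)} = 5 \cdot 2 J = 10 J$)
$Y = 150$ ($Y = - 5 \cdot 10 \left(-3\right) = \left(-5\right) \left(-30\right) = 150$)
$a{\left(Y \right)} - 45526 = \sqrt{21 + 15 \cdot 150^{2}} - 45526 = \sqrt{21 + 15 \cdot 22500} - 45526 = \sqrt{21 + 337500} - 45526 = \sqrt{337521} - 45526 = -45526 + \sqrt{337521}$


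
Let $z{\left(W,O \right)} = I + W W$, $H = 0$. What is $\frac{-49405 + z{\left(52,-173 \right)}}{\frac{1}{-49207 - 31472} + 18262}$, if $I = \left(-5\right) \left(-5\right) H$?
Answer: $- \frac{3767789979}{1473359897} \approx -2.5573$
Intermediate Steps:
$I = 0$ ($I = \left(-5\right) \left(-5\right) 0 = 25 \cdot 0 = 0$)
$z{\left(W,O \right)} = W^{2}$ ($z{\left(W,O \right)} = 0 + W W = 0 + W^{2} = W^{2}$)
$\frac{-49405 + z{\left(52,-173 \right)}}{\frac{1}{-49207 - 31472} + 18262} = \frac{-49405 + 52^{2}}{\frac{1}{-49207 - 31472} + 18262} = \frac{-49405 + 2704}{\frac{1}{-80679} + 18262} = - \frac{46701}{- \frac{1}{80679} + 18262} = - \frac{46701}{\frac{1473359897}{80679}} = \left(-46701\right) \frac{80679}{1473359897} = - \frac{3767789979}{1473359897}$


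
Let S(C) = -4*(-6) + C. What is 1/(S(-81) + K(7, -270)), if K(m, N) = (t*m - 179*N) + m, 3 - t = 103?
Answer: 1/47580 ≈ 2.1017e-5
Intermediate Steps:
t = -100 (t = 3 - 1*103 = 3 - 103 = -100)
K(m, N) = -179*N - 99*m (K(m, N) = (-100*m - 179*N) + m = (-179*N - 100*m) + m = -179*N - 99*m)
S(C) = 24 + C
1/(S(-81) + K(7, -270)) = 1/((24 - 81) + (-179*(-270) - 99*7)) = 1/(-57 + (48330 - 693)) = 1/(-57 + 47637) = 1/47580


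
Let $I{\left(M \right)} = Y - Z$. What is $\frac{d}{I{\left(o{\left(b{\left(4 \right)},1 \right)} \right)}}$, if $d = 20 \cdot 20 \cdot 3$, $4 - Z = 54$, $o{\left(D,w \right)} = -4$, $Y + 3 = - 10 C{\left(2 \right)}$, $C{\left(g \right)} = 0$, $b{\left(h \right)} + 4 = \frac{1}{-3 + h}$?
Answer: $\frac{1200}{47} \approx 25.532$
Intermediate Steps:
$b{\left(h \right)} = -4 + \frac{1}{-3 + h}$
$Y = -3$ ($Y = -3 - 0 = -3 + 0 = -3$)
$Z = -50$ ($Z = 4 - 54 = -50$)
$d = 1200$ ($d = 400 \cdot 3 = 1200$)
$I{\left(M \right)} = 47$ ($I{\left(M \right)} = -3 - -50 = -3 + 50 = 47$)
$\frac{d}{I{\left(o{\left(b{\left(4 \right)},1 \right)} \right)}} = \frac{1200}{47}$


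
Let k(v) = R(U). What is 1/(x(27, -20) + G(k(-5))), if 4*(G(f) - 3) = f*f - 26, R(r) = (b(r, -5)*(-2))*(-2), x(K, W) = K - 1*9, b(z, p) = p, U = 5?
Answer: 2/229 ≈ 0.0087336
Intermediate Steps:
x(K, W) = -9 + K (x(K, W) = K - 9 = -9 + K)
R(r) = -20 (R(r) = -5*(-2)*(-2) = 10*(-2) = -20)
k(v) = -20
G(f) = -7/2 + f²/4 (G(f) = 3 + (f*f - 26)/4 = 3 + (f² - 26)/4 = 3 + (-26 + f²)/4 = 3 + (-13/2 + f²/4) = -7/2 + f²/4)
1/(x(27, -20) + G(k(-5))) = 1/((-9 + 27) + (-7/2 + (¼)*(-20)²)) = 1/(18 + (-7/2 + (¼)*400)) = 1/(18 + (-7/2 + 100)) = 1/(18 + 193/2) = 1/(229/2) = 2/229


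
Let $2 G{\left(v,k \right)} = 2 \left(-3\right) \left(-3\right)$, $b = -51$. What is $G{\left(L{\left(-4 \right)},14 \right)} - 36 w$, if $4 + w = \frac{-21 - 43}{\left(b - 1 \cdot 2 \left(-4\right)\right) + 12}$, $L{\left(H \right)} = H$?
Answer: $\frac{2439}{31} \approx 78.677$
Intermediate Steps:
$G{\left(v,k \right)} = 9$ ($G{\left(v,k \right)} = \frac{2 \left(-3\right) \left(-3\right)}{2} = \frac{\left(-6\right) \left(-3\right)}{2} = \frac{1}{2} \cdot 18 = 9$)
$w = - \frac{60}{31}$ ($w = -4 + \frac{-21 - 43}{\left(-51 - 1 \cdot 2 \left(-4\right)\right) + 12} = -4 - \frac{64}{\left(-51 - 2 \left(-4\right)\right) + 12} = -4 - \frac{64}{\left(-51 - -8\right) + 12} = -4 - \frac{64}{\left(-51 + 8\right) + 12} = -4 - \frac{64}{-43 + 12} = -4 - \frac{64}{-31} = -4 - - \frac{64}{31} = -4 + \frac{64}{31} = - \frac{60}{31} \approx -1.9355$)
$G{\left(L{\left(-4 \right)},14 \right)} - 36 w = 9 - - \frac{2160}{31} = 9 + \frac{2160}{31} = \frac{2439}{31}$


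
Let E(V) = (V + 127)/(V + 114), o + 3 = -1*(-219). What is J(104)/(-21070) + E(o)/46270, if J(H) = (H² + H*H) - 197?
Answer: -4675513307/4595999100 ≈ -1.0173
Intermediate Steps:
J(H) = -197 + 2*H² (J(H) = (H² + H²) - 197 = 2*H² - 197 = -197 + 2*H²)
o = 216 (o = -3 - 1*(-219) = -3 + 219 = 216)
E(V) = (127 + V)/(114 + V)
J(104)/(-21070) + E(o)/46270 = (-197 + 2*104²)/(-21070) + ((127 + 216)/(114 + 216))/46270 = (-197 + 2*10816)*(-1/21070) + (343/330)*(1/46270) = (-197 + 21632)*(-1/21070) + ((1/330)*343)*(1/46270) = 21435*(-1/21070) + (343/330)*(1/46270) = -4287/4214 + 49/2181300 = -4675513307/4595999100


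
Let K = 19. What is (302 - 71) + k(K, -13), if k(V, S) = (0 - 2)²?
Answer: 235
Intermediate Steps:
k(V, S) = 4 (k(V, S) = (-2)² = 4)
(302 - 71) + k(K, -13) = (302 - 71) + 4 = 231 + 4 = 235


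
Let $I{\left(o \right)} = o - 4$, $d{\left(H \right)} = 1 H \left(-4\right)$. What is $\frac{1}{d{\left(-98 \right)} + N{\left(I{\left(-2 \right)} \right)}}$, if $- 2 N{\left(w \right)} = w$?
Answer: $\frac{1}{395} \approx 0.0025316$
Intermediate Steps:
$d{\left(H \right)} = - 4 H$ ($d{\left(H \right)} = H \left(-4\right) = - 4 H$)
$I{\left(o \right)} = -4 + o$
$N{\left(w \right)} = - \frac{w}{2}$
$\frac{1}{d{\left(-98 \right)} + N{\left(I{\left(-2 \right)} \right)}} = \frac{1}{\left(-4\right) \left(-98\right) - \frac{-4 - 2}{2}} = \frac{1}{392 - -3} = \frac{1}{392 + 3} = \frac{1}{395}$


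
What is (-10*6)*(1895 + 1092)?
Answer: -179220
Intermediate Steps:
(-10*6)*(1895 + 1092) = -60*2987 = -179220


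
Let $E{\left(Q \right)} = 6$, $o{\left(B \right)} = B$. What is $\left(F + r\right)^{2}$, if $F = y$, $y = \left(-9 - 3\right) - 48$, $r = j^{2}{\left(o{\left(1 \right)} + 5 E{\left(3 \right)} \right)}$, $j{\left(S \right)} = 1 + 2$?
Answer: $2601$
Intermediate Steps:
$j{\left(S \right)} = 3$
$r = 9$ ($r = 3^{2} = 9$)
$y = -60$ ($y = -12 - 48 = -60$)
$F = -60$
$\left(F + r\right)^{2} = \left(-60 + 9\right)^{2} = \left(-51\right)^{2} = 2601$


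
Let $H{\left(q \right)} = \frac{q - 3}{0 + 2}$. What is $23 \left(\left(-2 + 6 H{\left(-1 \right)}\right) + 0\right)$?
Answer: $-322$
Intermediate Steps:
$H{\left(q \right)} = - \frac{3}{2} + \frac{q}{2}$ ($H{\left(q \right)} = \frac{-3 + q}{2} = \left(-3 + q\right) \frac{1}{2} = - \frac{3}{2} + \frac{q}{2}$)
$23 \left(\left(-2 + 6 H{\left(-1 \right)}\right) + 0\right) = 23 \left(\left(-2 + 6 \left(- \frac{3}{2} + \frac{1}{2} \left(-1\right)\right)\right) + 0\right) = 23 \left(\left(-2 + 6 \left(- \frac{3}{2} - \frac{1}{2}\right)\right) + 0\right) = 23 \left(\left(-2 + 6 \left(-2\right)\right) + 0\right) = 23 \left(\left(-2 - 12\right) + 0\right) = 23 \left(-14 + 0\right) = 23 \left(-14\right) = -322$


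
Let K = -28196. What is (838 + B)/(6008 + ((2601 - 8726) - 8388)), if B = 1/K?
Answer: -23628247/239806980 ≈ -0.098530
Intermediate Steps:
B = -1/28196 (B = 1/(-28196) = -1/28196 ≈ -3.5466e-5)
(838 + B)/(6008 + ((2601 - 8726) - 8388)) = (838 - 1/28196)/(6008 + ((2601 - 8726) - 8388)) = 23628247/(28196*(6008 + (-6125 - 8388))) = 23628247/(28196*(6008 - 14513)) = (23628247/28196)/(-8505) = (23628247/28196)*(-1/8505) = -23628247/239806980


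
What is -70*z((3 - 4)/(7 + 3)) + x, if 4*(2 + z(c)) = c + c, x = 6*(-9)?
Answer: 179/2 ≈ 89.500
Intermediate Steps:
x = -54
z(c) = -2 + c/2 (z(c) = -2 + (c + c)/4 = -2 + (2*c)/4 = -2 + c/2)
-70*z((3 - 4)/(7 + 3)) + x = -70*(-2 + ((3 - 4)/(7 + 3))/2) - 54 = -70*(-2 + (-1/10)/2) - 54 = -70*(-2 + (-1*1/10)/2) - 54 = -70*(-2 + (1/2)*(-1/10)) - 54 = -70*(-2 - 1/20) - 54 = -70*(-41/20) - 54 = 287/2 - 54 = 179/2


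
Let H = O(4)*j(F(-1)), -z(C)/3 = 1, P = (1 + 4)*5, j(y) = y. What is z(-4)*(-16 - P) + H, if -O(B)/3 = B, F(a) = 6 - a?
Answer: 39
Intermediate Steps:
O(B) = -3*B
P = 25 (P = 5*5 = 25)
z(C) = -3 (z(C) = -3*1 = -3)
H = -84 (H = (-3*4)*(6 - 1*(-1)) = -12*(6 + 1) = -12*7 = -84)
z(-4)*(-16 - P) + H = -3*(-16 - 1*25) - 84 = -3*(-16 - 25) - 84 = -3*(-41) - 84 = 123 - 84 = 39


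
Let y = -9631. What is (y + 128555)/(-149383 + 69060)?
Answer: -118924/80323 ≈ -1.4806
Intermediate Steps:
(y + 128555)/(-149383 + 69060) = (-9631 + 128555)/(-149383 + 69060) = 118924/(-80323) = 118924*(-1/80323) = -118924/80323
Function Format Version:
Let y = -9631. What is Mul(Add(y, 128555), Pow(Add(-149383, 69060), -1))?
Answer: Rational(-118924, 80323) ≈ -1.4806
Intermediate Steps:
Mul(Add(y, 128555), Pow(Add(-149383, 69060), -1)) = Mul(Add(-9631, 128555), Pow(Add(-149383, 69060), -1)) = Mul(118924, Pow(-80323, -1)) = Mul(118924, Rational(-1, 80323)) = Rational(-118924, 80323)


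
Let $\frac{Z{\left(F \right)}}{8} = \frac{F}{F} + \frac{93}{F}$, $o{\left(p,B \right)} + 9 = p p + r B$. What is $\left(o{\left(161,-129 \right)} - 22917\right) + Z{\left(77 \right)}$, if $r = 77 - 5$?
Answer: $- \frac{483201}{77} \approx -6275.3$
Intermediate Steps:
$r = 72$ ($r = 77 - 5 = 72$)
$o{\left(p,B \right)} = -9 + p^{2} + 72 B$ ($o{\left(p,B \right)} = -9 + \left(p p + 72 B\right) = -9 + \left(p^{2} + 72 B\right) = -9 + p^{2} + 72 B$)
$Z{\left(F \right)} = 8 + \frac{744}{F}$ ($Z{\left(F \right)} = 8 \left(\frac{F}{F} + \frac{93}{F}\right) = 8 \left(1 + \frac{93}{F}\right) = 8 + \frac{744}{F}$)
$\left(o{\left(161,-129 \right)} - 22917\right) + Z{\left(77 \right)} = \left(\left(-9 + 161^{2} + 72 \left(-129\right)\right) - 22917\right) + \left(8 + \frac{744}{77}\right) = \left(\left(-9 + 25921 - 9288\right) - 22917\right) + \left(8 + 744 \cdot \frac{1}{77}\right) = \left(16624 - 22917\right) + \left(8 + \frac{744}{77}\right) = -6293 + \frac{1360}{77} = - \frac{483201}{77}$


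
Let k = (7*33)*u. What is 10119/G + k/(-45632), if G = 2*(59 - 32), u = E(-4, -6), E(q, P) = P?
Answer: 38485421/205344 ≈ 187.42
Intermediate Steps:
u = -6
G = 54 (G = 2*27 = 54)
k = -1386 (k = (7*33)*(-6) = 231*(-6) = -1386)
10119/G + k/(-45632) = 10119/54 - 1386/(-45632) = 10119*(1/54) - 1386*(-1/45632) = 3373/18 + 693/22816 = 38485421/205344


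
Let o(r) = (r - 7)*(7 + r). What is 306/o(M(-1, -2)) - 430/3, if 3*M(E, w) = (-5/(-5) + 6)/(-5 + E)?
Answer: -417826/2793 ≈ -149.60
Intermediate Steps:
M(E, w) = 7/(3*(-5 + E)) (M(E, w) = ((-5/(-5) + 6)/(-5 + E))/3 = ((-5*(-⅕) + 6)/(-5 + E))/3 = ((1 + 6)/(-5 + E))/3 = (7/(-5 + E))/3 = 7/(3*(-5 + E)))
o(r) = (-7 + r)*(7 + r)
306/o(M(-1, -2)) - 430/3 = 306/(-49 + (7/(3*(-5 - 1)))²) - 430/3 = 306/(-49 + ((7/3)/(-6))²) - 430*⅓ = 306/(-49 + ((7/3)*(-⅙))²) - 430/3 = 306/(-49 + (-7/18)²) - 430/3 = 306/(-49 + 49/324) - 430/3 = 306/(-15827/324) - 430/3 = 306*(-324/15827) - 430/3 = -5832/931 - 430/3 = -417826/2793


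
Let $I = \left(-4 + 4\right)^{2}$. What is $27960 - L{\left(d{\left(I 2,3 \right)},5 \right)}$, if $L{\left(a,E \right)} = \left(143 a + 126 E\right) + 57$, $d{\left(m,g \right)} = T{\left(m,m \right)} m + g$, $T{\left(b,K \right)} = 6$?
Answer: $26844$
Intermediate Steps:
$I = 0$ ($I = 0^{2} = 0$)
$d{\left(m,g \right)} = g + 6 m$ ($d{\left(m,g \right)} = 6 m + g = g + 6 m$)
$L{\left(a,E \right)} = 57 + 126 E + 143 a$ ($L{\left(a,E \right)} = \left(126 E + 143 a\right) + 57 = 57 + 126 E + 143 a$)
$27960 - L{\left(d{\left(I 2,3 \right)},5 \right)} = 27960 - \left(57 + 126 \cdot 5 + 143 \left(3 + 6 \cdot 0 \cdot 2\right)\right) = 27960 - \left(57 + 630 + 143 \left(3 + 6 \cdot 0\right)\right) = 27960 - \left(57 + 630 + 143 \left(3 + 0\right)\right) = 27960 - \left(57 + 630 + 143 \cdot 3\right) = 27960 - \left(57 + 630 + 429\right) = 27960 - 1116 = 26844$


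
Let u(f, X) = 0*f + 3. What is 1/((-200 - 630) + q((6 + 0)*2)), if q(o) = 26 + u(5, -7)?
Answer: -1/801 ≈ -0.0012484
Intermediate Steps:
u(f, X) = 3 (u(f, X) = 0 + 3 = 3)
q(o) = 29 (q(o) = 26 + 3 = 29)
1/((-200 - 630) + q((6 + 0)*2)) = 1/((-200 - 630) + 29) = 1/(-830 + 29) = 1/(-801) = -1/801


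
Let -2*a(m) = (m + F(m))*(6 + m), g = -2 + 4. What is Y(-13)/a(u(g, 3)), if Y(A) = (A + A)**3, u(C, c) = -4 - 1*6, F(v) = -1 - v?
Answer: 8788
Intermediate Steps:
g = 2
u(C, c) = -10 (u(C, c) = -4 - 6 = -10)
a(m) = 3 + m/2 (a(m) = -(m + (-1 - m))*(6 + m)/2 = -(-1)*(6 + m)/2 = -(-6 - m)/2 = 3 + m/2)
Y(A) = 8*A**3 (Y(A) = (2*A)**3 = 8*A**3)
Y(-13)/a(u(g, 3)) = (8*(-13)**3)/(3 + (1/2)*(-10)) = (8*(-2197))/(3 - 5) = -17576/(-2) = -17576*(-1/2) = 8788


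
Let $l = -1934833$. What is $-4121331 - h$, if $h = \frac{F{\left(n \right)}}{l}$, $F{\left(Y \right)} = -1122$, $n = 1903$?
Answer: $- \frac{7974087223845}{1934833} \approx -4.1213 \cdot 10^{6}$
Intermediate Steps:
$h = \frac{1122}{1934833}$ ($h = - \frac{1122}{-1934833} = \left(-1122\right) \left(- \frac{1}{1934833}\right) = \frac{1122}{1934833} \approx 0.0005799$)
$-4121331 - h = -4121331 - \frac{1122}{1934833} = - \frac{7974087223845}{1934833}$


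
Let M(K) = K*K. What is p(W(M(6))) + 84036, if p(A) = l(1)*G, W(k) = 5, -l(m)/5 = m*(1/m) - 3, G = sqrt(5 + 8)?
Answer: 84036 + 10*sqrt(13) ≈ 84072.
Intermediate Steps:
M(K) = K**2
G = sqrt(13) ≈ 3.6056
l(m) = 10 (l(m) = -5*(m*(1/m) - 3) = -5*(m/m - 3) = -5*(1 - 3) = -5*(-2) = 10)
p(A) = 10*sqrt(13)
p(W(M(6))) + 84036 = 10*sqrt(13) + 84036 = 84036 + 10*sqrt(13)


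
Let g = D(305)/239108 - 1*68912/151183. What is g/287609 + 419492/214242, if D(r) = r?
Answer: 609640673973803935/311354549540225148 ≈ 1.9580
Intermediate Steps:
g = -225086297/495192668 (g = 305/239108 - 1*68912/151183 = 305*(1/239108) - 68912*1/151183 = 305/239108 - 944/2071 = -225086297/495192668 ≈ -0.45454)
g/287609 + 419492/214242 = -225086297/495192668/287609 + 419492/214242 = -225086297/495192668*1/287609 + 419492*(1/214242) = -225086297/142421868050812 + 209746/107121 = 609640673973803935/311354549540225148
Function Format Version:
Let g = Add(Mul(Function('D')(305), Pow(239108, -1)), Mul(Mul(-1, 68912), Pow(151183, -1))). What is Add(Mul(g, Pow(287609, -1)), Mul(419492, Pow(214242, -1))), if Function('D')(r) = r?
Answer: Rational(609640673973803935, 311354549540225148) ≈ 1.9580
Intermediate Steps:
g = Rational(-225086297, 495192668) (g = Add(Mul(305, Pow(239108, -1)), Mul(Mul(-1, 68912), Pow(151183, -1))) = Add(Mul(305, Rational(1, 239108)), Mul(-68912, Rational(1, 151183))) = Add(Rational(305, 239108), Rational(-944, 2071)) = Rational(-225086297, 495192668) ≈ -0.45454)
Add(Mul(g, Pow(287609, -1)), Mul(419492, Pow(214242, -1))) = Add(Mul(Rational(-225086297, 495192668), Pow(287609, -1)), Mul(419492, Pow(214242, -1))) = Add(Mul(Rational(-225086297, 495192668), Rational(1, 287609)), Mul(419492, Rational(1, 214242))) = Add(Rational(-225086297, 142421868050812), Rational(209746, 107121)) = Rational(609640673973803935, 311354549540225148)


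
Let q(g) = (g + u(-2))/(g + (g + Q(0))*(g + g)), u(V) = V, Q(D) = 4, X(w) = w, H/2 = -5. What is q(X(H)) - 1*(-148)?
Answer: 8134/55 ≈ 147.89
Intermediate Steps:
H = -10 (H = 2*(-5) = -10)
q(g) = (-2 + g)/(g + 2*g*(4 + g)) (q(g) = (g - 2)/(g + (g + 4)*(g + g)) = (-2 + g)/(g + (4 + g)*(2*g)) = (-2 + g)/(g + 2*g*(4 + g)))
q(X(H)) - 1*(-148) = (-2 - 10)/((-10)*(9 + 2*(-10))) - 1*(-148) = -⅒*(-12)/(9 - 20) + 148 = -⅒*(-12)/(-11) + 148 = -⅒*(-1/11)*(-12) + 148 = -6/55 + 148 = 8134/55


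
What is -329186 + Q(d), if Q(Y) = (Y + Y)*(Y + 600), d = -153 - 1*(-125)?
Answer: -361218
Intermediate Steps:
d = -28 (d = -153 + 125 = -28)
Q(Y) = 2*Y*(600 + Y) (Q(Y) = (2*Y)*(600 + Y) = 2*Y*(600 + Y))
-329186 + Q(d) = -329186 + 2*(-28)*(600 - 28) = -329186 + 2*(-28)*572 = -329186 - 32032 = -361218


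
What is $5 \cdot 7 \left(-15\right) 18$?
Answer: $-9450$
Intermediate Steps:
$5 \cdot 7 \left(-15\right) 18 = 35 \left(-15\right) 18 = \left(-525\right) 18 = -9450$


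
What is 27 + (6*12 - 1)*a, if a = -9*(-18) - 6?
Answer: 11103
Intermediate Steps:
a = 156 (a = 162 - 6 = 156)
27 + (6*12 - 1)*a = 27 + (6*12 - 1)*156 = 27 + (72 - 1)*156 = 27 + 71*156 = 27 + 11076 = 11103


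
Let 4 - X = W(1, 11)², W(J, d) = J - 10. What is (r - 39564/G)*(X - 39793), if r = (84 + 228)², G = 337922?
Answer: -655754640505740/168961 ≈ -3.8811e+9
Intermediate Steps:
W(J, d) = -10 + J
X = -77 (X = 4 - (-10 + 1)² = 4 - 1*(-9)² = 4 - 1*81 = 4 - 81 = -77)
r = 97344 (r = 312² = 97344)
(r - 39564/G)*(X - 39793) = (97344 - 39564/337922)*(-77 - 39793) = (97344 - 39564*1/337922)*(-39870) = (97344 - 19782/168961)*(-39870) = (16447319802/168961)*(-39870) = -655754640505740/168961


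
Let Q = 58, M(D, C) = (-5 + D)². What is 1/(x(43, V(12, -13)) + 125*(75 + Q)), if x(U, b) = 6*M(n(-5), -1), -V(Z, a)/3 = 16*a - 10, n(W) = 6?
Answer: 1/16631 ≈ 6.0129e-5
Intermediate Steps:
V(Z, a) = 30 - 48*a (V(Z, a) = -3*(16*a - 10) = -3*(-10 + 16*a) = 30 - 48*a)
x(U, b) = 6 (x(U, b) = 6*(-5 + 6)² = 6*1² = 6*1 = 6)
1/(x(43, V(12, -13)) + 125*(75 + Q)) = 1/(6 + 125*(75 + 58)) = 1/(6 + 125*133) = 1/(6 + 16625) = 1/16631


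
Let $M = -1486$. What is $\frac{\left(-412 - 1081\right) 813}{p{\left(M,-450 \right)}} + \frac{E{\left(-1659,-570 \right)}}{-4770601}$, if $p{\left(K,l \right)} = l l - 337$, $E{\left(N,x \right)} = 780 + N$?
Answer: $- \frac{5790420727932}{964439009963} \approx -6.0039$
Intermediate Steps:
$p{\left(K,l \right)} = -337 + l^{2}$ ($p{\left(K,l \right)} = l^{2} - 337 = -337 + l^{2}$)
$\frac{\left(-412 - 1081\right) 813}{p{\left(M,-450 \right)}} + \frac{E{\left(-1659,-570 \right)}}{-4770601} = \frac{\left(-412 - 1081\right) 813}{-337 + \left(-450\right)^{2}} + \frac{780 - 1659}{-4770601} = \frac{\left(-1493\right) 813}{-337 + 202500} - - \frac{879}{4770601} = - \frac{1213809}{202163} + \frac{879}{4770601} = - \frac{5790420727932}{964439009963}$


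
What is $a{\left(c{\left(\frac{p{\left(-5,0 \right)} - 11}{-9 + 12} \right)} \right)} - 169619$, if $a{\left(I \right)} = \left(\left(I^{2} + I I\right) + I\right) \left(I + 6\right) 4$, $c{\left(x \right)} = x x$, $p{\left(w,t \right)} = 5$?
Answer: $-168179$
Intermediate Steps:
$c{\left(x \right)} = x^{2}$
$a{\left(I \right)} = \left(24 + 4 I\right) \left(I + 2 I^{2}\right)$ ($a{\left(I \right)} = \left(\left(I^{2} + I^{2}\right) + I\right) \left(6 + I\right) 4 = \left(2 I^{2} + I\right) \left(24 + 4 I\right) = \left(I + 2 I^{2}\right) \left(24 + 4 I\right) = \left(24 + 4 I\right) \left(I + 2 I^{2}\right)$)
$a{\left(c{\left(\frac{p{\left(-5,0 \right)} - 11}{-9 + 12} \right)} \right)} - 169619 = 4 \left(\frac{5 - 11}{-9 + 12}\right)^{2} \left(6 + 2 \left(\left(\frac{5 - 11}{-9 + 12}\right)^{2}\right)^{2} + 13 \left(\frac{5 - 11}{-9 + 12}\right)^{2}\right) - 169619 = 4 \left(- \frac{6}{3}\right)^{2} \left(6 + 2 \left(\left(- \frac{6}{3}\right)^{2}\right)^{2} + 13 \left(- \frac{6}{3}\right)^{2}\right) - 169619 = 4 \left(\left(-6\right) \frac{1}{3}\right)^{2} \left(6 + 2 \left(\left(\left(-6\right) \frac{1}{3}\right)^{2}\right)^{2} + 13 \left(\left(-6\right) \frac{1}{3}\right)^{2}\right) - 169619 = 4 \left(-2\right)^{2} \left(6 + 2 \left(\left(-2\right)^{2}\right)^{2} + 13 \left(-2\right)^{2}\right) - 169619 = 4 \cdot 4 \left(6 + 2 \cdot 4^{2} + 13 \cdot 4\right) - 169619 = 4 \cdot 4 \left(6 + 2 \cdot 16 + 52\right) - 169619 = 4 \cdot 4 \left(6 + 32 + 52\right) - 169619 = 4 \cdot 4 \cdot 90 - 169619 = 1440 - 169619 = -168179$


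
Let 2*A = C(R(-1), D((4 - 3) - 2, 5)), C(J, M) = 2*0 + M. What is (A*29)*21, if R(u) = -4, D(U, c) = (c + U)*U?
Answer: -1218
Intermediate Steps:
D(U, c) = U*(U + c) (D(U, c) = (U + c)*U = U*(U + c))
C(J, M) = M (C(J, M) = 0 + M = M)
A = -2 (A = (((4 - 3) - 2)*(((4 - 3) - 2) + 5))/2 = ((1 - 2)*((1 - 2) + 5))/2 = (-(-1 + 5))/2 = (-1*4)/2 = (1/2)*(-4) = -2)
(A*29)*21 = -2*29*21 = -58*21 = -1218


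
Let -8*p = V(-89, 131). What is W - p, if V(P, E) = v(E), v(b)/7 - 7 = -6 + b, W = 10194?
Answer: 20619/2 ≈ 10310.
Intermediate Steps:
v(b) = 7 + 7*b (v(b) = 49 + 7*(-6 + b) = 49 + (-42 + 7*b) = 7 + 7*b)
V(P, E) = 7 + 7*E
p = -231/2 (p = -(7 + 7*131)/8 = -(7 + 917)/8 = -⅛*924 = -231/2 ≈ -115.50)
W - p = 10194 - 1*(-231/2) = 10194 + 231/2 = 20619/2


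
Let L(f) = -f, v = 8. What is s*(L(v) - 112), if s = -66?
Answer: 7920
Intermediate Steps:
s*(L(v) - 112) = -66*(-1*8 - 112) = -66*(-8 - 112) = -66*(-120) = 7920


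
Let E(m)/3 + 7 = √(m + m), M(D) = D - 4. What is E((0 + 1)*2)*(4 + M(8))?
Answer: -120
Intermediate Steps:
M(D) = -4 + D
E(m) = -21 + 3*√2*√m (E(m) = -21 + 3*√(m + m) = -21 + 3*√(2*m) = -21 + 3*(√2*√m) = -21 + 3*√2*√m)
E((0 + 1)*2)*(4 + M(8)) = (-21 + 3*√2*√((0 + 1)*2))*(4 + (-4 + 8)) = (-21 + 3*√2*√(1*2))*(4 + 4) = (-21 + 3*√2*√2)*8 = (-21 + 6)*8 = -15*8 = -120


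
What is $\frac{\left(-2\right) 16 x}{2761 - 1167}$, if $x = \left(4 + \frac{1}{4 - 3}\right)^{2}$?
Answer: $- \frac{400}{797} \approx -0.50188$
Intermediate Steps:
$x = 25$ ($x = \left(4 + 1^{-1}\right)^{2} = \left(4 + 1\right)^{2} = 5^{2} = 25$)
$\frac{\left(-2\right) 16 x}{2761 - 1167} = \frac{\left(-2\right) 16 \cdot 25}{2761 - 1167} = \frac{\left(-32\right) 25}{1594} = \left(-800\right) \frac{1}{1594} = - \frac{400}{797}$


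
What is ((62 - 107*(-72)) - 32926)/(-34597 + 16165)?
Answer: 3145/2304 ≈ 1.3650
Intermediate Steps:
((62 - 107*(-72)) - 32926)/(-34597 + 16165) = ((62 + 7704) - 32926)/(-18432) = (7766 - 32926)*(-1/18432) = -25160*(-1/18432) = 3145/2304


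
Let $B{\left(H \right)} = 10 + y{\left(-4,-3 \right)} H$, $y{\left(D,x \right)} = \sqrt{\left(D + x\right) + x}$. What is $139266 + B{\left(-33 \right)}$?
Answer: $139276 - 33 i \sqrt{10} \approx 1.3928 \cdot 10^{5} - 104.36 i$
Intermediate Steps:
$y{\left(D,x \right)} = \sqrt{D + 2 x}$
$B{\left(H \right)} = 10 + i H \sqrt{10}$ ($B{\left(H \right)} = 10 + \sqrt{-4 + 2 \left(-3\right)} H = 10 + \sqrt{-4 - 6} H = 10 + \sqrt{-10} H = 10 + i \sqrt{10} H = 10 + i H \sqrt{10}$)
$139266 + B{\left(-33 \right)} = 139266 + \left(10 + i \left(-33\right) \sqrt{10}\right) = 139266 + \left(10 - 33 i \sqrt{10}\right) = 139276 - 33 i \sqrt{10}$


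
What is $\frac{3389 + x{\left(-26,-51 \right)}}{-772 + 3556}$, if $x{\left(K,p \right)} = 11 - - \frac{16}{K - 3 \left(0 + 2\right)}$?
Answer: $\frac{6799}{5568} \approx 1.2211$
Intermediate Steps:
$x{\left(K,p \right)} = 11 + \frac{16}{-6 + K}$ ($x{\left(K,p \right)} = 11 - - \frac{16}{K - 6} = 11 - - \frac{16}{-6 + K} = 11 + \frac{16}{-6 + K}$)
$\frac{3389 + x{\left(-26,-51 \right)}}{-772 + 3556} = \frac{3389 + \frac{-50 + 11 \left(-26\right)}{-6 - 26}}{-772 + 3556} = \frac{3389 + \frac{-50 - 286}{-32}}{2784} = \left(3389 - - \frac{21}{2}\right) \frac{1}{2784} = \left(3389 + \frac{21}{2}\right) \frac{1}{2784} = \frac{6799}{2} \cdot \frac{1}{2784} = \frac{6799}{5568}$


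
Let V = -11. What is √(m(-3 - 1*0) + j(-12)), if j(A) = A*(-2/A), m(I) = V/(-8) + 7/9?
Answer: √22/12 ≈ 0.39087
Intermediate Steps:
m(I) = 155/72 (m(I) = -11/(-8) + 7/9 = -11*(-⅛) + 7*(⅑) = 11/8 + 7/9 = 155/72)
j(A) = -2
√(m(-3 - 1*0) + j(-12)) = √(155/72 - 2) = √(11/72) = √22/12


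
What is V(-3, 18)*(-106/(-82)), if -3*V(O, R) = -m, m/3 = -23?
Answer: -1219/41 ≈ -29.732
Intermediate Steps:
m = -69 (m = 3*(-23) = -69)
V(O, R) = -23 (V(O, R) = -(-1)*(-69)/3 = -⅓*69 = -23)
V(-3, 18)*(-106/(-82)) = -(-2438)/(-82) = -(-2438)*(-1)/82 = -23*53/41 = -1219/41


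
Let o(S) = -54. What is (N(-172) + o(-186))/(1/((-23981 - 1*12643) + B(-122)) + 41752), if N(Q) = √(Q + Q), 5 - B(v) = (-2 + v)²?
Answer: -2807730/2170895239 + 103990*I*√86/2170895239 ≈ -0.0012934 + 0.00044422*I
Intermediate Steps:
B(v) = 5 - (-2 + v)²
N(Q) = √2*√Q (N(Q) = √(2*Q) = √2*√Q)
(N(-172) + o(-186))/(1/((-23981 - 1*12643) + B(-122)) + 41752) = (√2*√(-172) - 54)/(1/((-23981 - 1*12643) + (5 - (-2 - 122)²)) + 41752) = (√2*(2*I*√43) - 54)/(1/((-23981 - 12643) + (5 - 1*(-124)²)) + 41752) = (2*I*√86 - 54)/(1/(-36624 + (5 - 1*15376)) + 41752) = (-54 + 2*I*√86)/(1/(-36624 + (5 - 15376)) + 41752) = (-54 + 2*I*√86)/(1/(-36624 - 15371) + 41752) = (-54 + 2*I*√86)/(1/(-51995) + 41752) = (-54 + 2*I*√86)/(-1/51995 + 41752) = (-54 + 2*I*√86)/(2170895239/51995) = (-54 + 2*I*√86)*(51995/2170895239) = -2807730/2170895239 + 103990*I*√86/2170895239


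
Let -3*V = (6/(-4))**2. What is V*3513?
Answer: -10539/4 ≈ -2634.8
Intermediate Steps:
V = -3/4 (V = -(6/(-4))**2/3 = -(6*(-1/4))**2/3 = -(-3/2)**2/3 = -1/3*9/4 = -3/4 ≈ -0.75000)
V*3513 = -3/4*3513 = -10539/4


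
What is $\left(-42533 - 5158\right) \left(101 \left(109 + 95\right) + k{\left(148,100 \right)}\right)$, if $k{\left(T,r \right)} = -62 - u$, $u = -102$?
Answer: $-984533004$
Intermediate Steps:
$k{\left(T,r \right)} = 40$ ($k{\left(T,r \right)} = -62 - -102 = -62 + 102 = 40$)
$\left(-42533 - 5158\right) \left(101 \left(109 + 95\right) + k{\left(148,100 \right)}\right) = \left(-42533 - 5158\right) \left(101 \left(109 + 95\right) + 40\right) = - 47691 \left(101 \cdot 204 + 40\right) = - 47691 \left(20604 + 40\right) = \left(-47691\right) 20644 = -984533004$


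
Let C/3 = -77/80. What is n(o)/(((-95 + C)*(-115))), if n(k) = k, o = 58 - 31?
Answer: 432/180113 ≈ 0.0023985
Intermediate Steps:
C = -231/80 (C = 3*(-77/80) = -231/80 ≈ -2.8875)
o = 27
n(o)/(((-95 + C)*(-115))) = 27/(((-95 - 231/80)*(-115))) = 27/((-7831/80*(-115))) = 27/(180113/16) = 27*(16/180113) = 432/180113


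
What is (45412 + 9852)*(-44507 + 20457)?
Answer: -1329099200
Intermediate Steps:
(45412 + 9852)*(-44507 + 20457) = 55264*(-24050) = -1329099200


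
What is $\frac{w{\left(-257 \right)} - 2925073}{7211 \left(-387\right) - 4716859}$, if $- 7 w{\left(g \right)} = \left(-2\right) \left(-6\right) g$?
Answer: $\frac{20472427}{52552612} \approx 0.38956$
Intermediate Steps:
$w{\left(g \right)} = - \frac{12 g}{7}$ ($w{\left(g \right)} = - \frac{\left(-2\right) \left(-6\right) g}{7} = - \frac{12 g}{7}$)
$\frac{w{\left(-257 \right)} - 2925073}{7211 \left(-387\right) - 4716859} = \frac{\left(- \frac{12}{7}\right) \left(-257\right) - 2925073}{7211 \left(-387\right) - 4716859} = \frac{\frac{3084}{7} - 2925073}{-2790657 - 4716859} = - \frac{20472427}{7 \left(-7507516\right)} = \left(- \frac{20472427}{7}\right) \left(- \frac{1}{7507516}\right) = \frac{20472427}{52552612}$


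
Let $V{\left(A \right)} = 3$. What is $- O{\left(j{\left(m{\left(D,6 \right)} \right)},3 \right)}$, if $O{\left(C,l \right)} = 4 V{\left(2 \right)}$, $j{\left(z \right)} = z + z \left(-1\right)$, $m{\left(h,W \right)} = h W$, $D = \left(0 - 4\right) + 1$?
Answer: $-12$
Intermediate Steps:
$D = -3$ ($D = -4 + 1 = -3$)
$m{\left(h,W \right)} = W h$
$j{\left(z \right)} = 0$ ($j{\left(z \right)} = z - z = 0$)
$O{\left(C,l \right)} = 12$ ($O{\left(C,l \right)} = 4 \cdot 3 = 12$)
$- O{\left(j{\left(m{\left(D,6 \right)} \right)},3 \right)} = \left(-1\right) 12 = -12$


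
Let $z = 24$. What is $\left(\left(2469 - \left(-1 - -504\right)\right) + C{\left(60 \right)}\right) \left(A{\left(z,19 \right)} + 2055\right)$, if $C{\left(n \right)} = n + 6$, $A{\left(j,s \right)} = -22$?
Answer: $4131056$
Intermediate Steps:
$C{\left(n \right)} = 6 + n$
$\left(\left(2469 - \left(-1 - -504\right)\right) + C{\left(60 \right)}\right) \left(A{\left(z,19 \right)} + 2055\right) = \left(\left(2469 - \left(-1 - -504\right)\right) + \left(6 + 60\right)\right) \left(-22 + 2055\right) = \left(\left(2469 - \left(-1 + 504\right)\right) + 66\right) 2033 = \left(\left(2469 - 503\right) + 66\right) 2033 = \left(1966 + 66\right) 2033 = 2032 \cdot 2033 = 4131056$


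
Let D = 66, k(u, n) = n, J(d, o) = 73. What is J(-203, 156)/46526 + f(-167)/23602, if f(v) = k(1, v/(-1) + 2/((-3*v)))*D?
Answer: 42964488825/91691905442 ≈ 0.46857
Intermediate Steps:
f(v) = -66*v - 44/v (f(v) = (v/(-1) + 2/((-3*v)))*66 = (v*(-1) + 2*(-1/(3*v)))*66 = (-v - 2/(3*v))*66 = -66*v - 44/v)
J(-203, 156)/46526 + f(-167)/23602 = 73/46526 + (-66*(-167) - 44/(-167))/23602 = 73*(1/46526) + (11022 - 44*(-1/167))*(1/23602) = 73/46526 + (11022 + 44/167)*(1/23602) = 73/46526 + (1840718/167)*(1/23602) = 73/46526 + 920359/1970767 = 42964488825/91691905442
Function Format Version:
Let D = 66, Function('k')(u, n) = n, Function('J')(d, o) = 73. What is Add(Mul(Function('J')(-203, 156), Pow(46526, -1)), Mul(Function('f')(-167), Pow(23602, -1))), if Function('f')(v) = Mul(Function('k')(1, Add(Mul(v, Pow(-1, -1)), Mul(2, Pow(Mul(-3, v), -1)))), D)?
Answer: Rational(42964488825, 91691905442) ≈ 0.46857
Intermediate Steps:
Function('f')(v) = Add(Mul(-66, v), Mul(-44, Pow(v, -1))) (Function('f')(v) = Mul(Add(Mul(v, Pow(-1, -1)), Mul(2, Pow(Mul(-3, v), -1))), 66) = Mul(Add(Mul(v, -1), Mul(2, Mul(Rational(-1, 3), Pow(v, -1)))), 66) = Mul(Add(Mul(-1, v), Mul(Rational(-2, 3), Pow(v, -1))), 66) = Add(Mul(-66, v), Mul(-44, Pow(v, -1))))
Add(Mul(Function('J')(-203, 156), Pow(46526, -1)), Mul(Function('f')(-167), Pow(23602, -1))) = Add(Mul(73, Pow(46526, -1)), Mul(Add(Mul(-66, -167), Mul(-44, Pow(-167, -1))), Pow(23602, -1))) = Add(Mul(73, Rational(1, 46526)), Mul(Add(11022, Mul(-44, Rational(-1, 167))), Rational(1, 23602))) = Add(Rational(73, 46526), Mul(Add(11022, Rational(44, 167)), Rational(1, 23602))) = Add(Rational(73, 46526), Mul(Rational(1840718, 167), Rational(1, 23602))) = Add(Rational(73, 46526), Rational(920359, 1970767)) = Rational(42964488825, 91691905442)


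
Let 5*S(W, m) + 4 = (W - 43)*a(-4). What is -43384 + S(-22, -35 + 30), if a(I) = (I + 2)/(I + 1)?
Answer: -650902/15 ≈ -43393.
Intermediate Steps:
a(I) = (2 + I)/(1 + I)
S(W, m) = -98/15 + 2*W/15 (S(W, m) = -⅘ + ((W - 43)*((2 - 4)/(1 - 4)))/5 = -⅘ + ((-43 + W)*(-2/(-3)))/5 = -⅘ + ((-43 + W)*(-⅓*(-2)))/5 = -⅘ + ((-43 + W)*(⅔))/5 = -⅘ + (-86/3 + 2*W/3)/5 = -⅘ + (-86/15 + 2*W/15) = -98/15 + 2*W/15)
-43384 + S(-22, -35 + 30) = -43384 + (-98/15 + (2/15)*(-22)) = -43384 + (-98/15 - 44/15) = -43384 - 142/15 = -650902/15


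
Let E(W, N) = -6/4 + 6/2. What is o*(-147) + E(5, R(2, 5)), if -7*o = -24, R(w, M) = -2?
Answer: -1005/2 ≈ -502.50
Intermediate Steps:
o = 24/7 (o = -⅐*(-24) = 24/7 ≈ 3.4286)
E(W, N) = 3/2 (E(W, N) = -6*¼ + 6*(½) = -3/2 + 3 = 3/2)
o*(-147) + E(5, R(2, 5)) = (24/7)*(-147) + 3/2 = -504 + 3/2 = -1005/2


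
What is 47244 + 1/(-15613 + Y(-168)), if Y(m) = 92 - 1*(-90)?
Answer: 729022163/15431 ≈ 47244.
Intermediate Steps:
Y(m) = 182 (Y(m) = 92 + 90 = 182)
47244 + 1/(-15613 + Y(-168)) = 47244 + 1/(-15613 + 182) = 47244 + 1/(-15431) = 47244 - 1/15431 = 729022163/15431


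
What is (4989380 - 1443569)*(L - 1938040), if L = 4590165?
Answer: 9403933998375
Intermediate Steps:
(4989380 - 1443569)*(L - 1938040) = (4989380 - 1443569)*(4590165 - 1938040) = 3545811*2652125 = 9403933998375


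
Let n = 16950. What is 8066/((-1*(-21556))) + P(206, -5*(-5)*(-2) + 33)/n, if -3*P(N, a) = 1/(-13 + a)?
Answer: 3076176139/8220919500 ≈ 0.37419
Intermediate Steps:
P(N, a) = -1/(3*(-13 + a))
8066/((-1*(-21556))) + P(206, -5*(-5)*(-2) + 33)/n = 8066/((-1*(-21556))) - 1/(-39 + 3*(-5*(-5)*(-2) + 33))/16950 = 8066/21556 - 1/(-39 + 3*(25*(-2) + 33))*(1/16950) = 8066*(1/21556) - 1/(-39 + 3*(-50 + 33))*(1/16950) = 4033/10778 - 1/(-39 + 3*(-17))*(1/16950) = 4033/10778 - 1/(-39 - 51)*(1/16950) = 4033/10778 - 1/(-90)*(1/16950) = 4033/10778 - 1*(-1/90)*(1/16950) = 4033/10778 + (1/90)*(1/16950) = 4033/10778 + 1/1525500 = 3076176139/8220919500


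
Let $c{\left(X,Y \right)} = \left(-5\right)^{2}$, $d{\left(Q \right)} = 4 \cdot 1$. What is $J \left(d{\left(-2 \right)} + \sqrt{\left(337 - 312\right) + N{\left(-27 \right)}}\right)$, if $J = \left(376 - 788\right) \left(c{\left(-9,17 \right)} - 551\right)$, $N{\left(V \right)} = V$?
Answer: $866848 + 216712 i \sqrt{2} \approx 8.6685 \cdot 10^{5} + 3.0648 \cdot 10^{5} i$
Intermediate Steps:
$d{\left(Q \right)} = 4$
$c{\left(X,Y \right)} = 25$
$J = 216712$ ($J = \left(376 - 788\right) \left(25 - 551\right) = \left(-412\right) \left(-526\right) = 216712$)
$J \left(d{\left(-2 \right)} + \sqrt{\left(337 - 312\right) + N{\left(-27 \right)}}\right) = 216712 \left(4 + \sqrt{\left(337 - 312\right) - 27}\right) = 216712 \left(4 + \sqrt{25 - 27}\right) = 216712 \left(4 + \sqrt{-2}\right) = 216712 \left(4 + i \sqrt{2}\right) = 866848 + 216712 i \sqrt{2}$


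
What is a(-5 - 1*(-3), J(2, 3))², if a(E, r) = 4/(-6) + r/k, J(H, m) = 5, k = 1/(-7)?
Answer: 11449/9 ≈ 1272.1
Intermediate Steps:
k = -⅐ ≈ -0.14286
a(E, r) = -⅔ - 7*r (a(E, r) = 4/(-6) + r/(-⅐) = 4*(-⅙) + r*(-7) = -⅔ - 7*r)
a(-5 - 1*(-3), J(2, 3))² = (-⅔ - 7*5)² = (-⅔ - 35)² = (-107/3)² = 11449/9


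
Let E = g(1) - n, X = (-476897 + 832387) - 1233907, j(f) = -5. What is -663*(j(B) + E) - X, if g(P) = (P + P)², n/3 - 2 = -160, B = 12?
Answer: 564818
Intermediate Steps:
n = -474 (n = 6 + 3*(-160) = 6 - 480 = -474)
g(P) = 4*P² (g(P) = (2*P)² = 4*P²)
X = -878417 (X = 355490 - 1233907 = -878417)
E = 478 (E = 4*1² - 1*(-474) = 4*1 + 474 = 4 + 474 = 478)
-663*(j(B) + E) - X = -663*(-5 + 478) - 1*(-878417) = -663*473 + 878417 = -313599 + 878417 = 564818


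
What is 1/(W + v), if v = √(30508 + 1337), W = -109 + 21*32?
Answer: 563/285124 - √31845/285124 ≈ 0.0013487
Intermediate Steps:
W = 563 (W = -109 + 672 = 563)
v = √31845 ≈ 178.45
1/(W + v) = 1/(563 + √31845)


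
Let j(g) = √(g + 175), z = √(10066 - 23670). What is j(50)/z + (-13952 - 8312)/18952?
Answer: -121/103 - 15*I*√3401/6802 ≈ -1.1748 - 0.12861*I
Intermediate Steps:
z = 2*I*√3401 (z = √(-13604) = 2*I*√3401 ≈ 116.64*I)
j(g) = √(175 + g)
j(50)/z + (-13952 - 8312)/18952 = √(175 + 50)/((2*I*√3401)) + (-13952 - 8312)/18952 = √225*(-I*√3401/6802) - 22264*1/18952 = 15*(-I*√3401/6802) - 121/103 = -15*I*√3401/6802 - 121/103 = -121/103 - 15*I*√3401/6802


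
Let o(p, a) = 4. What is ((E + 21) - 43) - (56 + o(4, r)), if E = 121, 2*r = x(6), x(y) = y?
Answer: 39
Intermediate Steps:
r = 3 (r = (1/2)*6 = 3)
((E + 21) - 43) - (56 + o(4, r)) = ((121 + 21) - 43) - (56 + 4) = (142 - 43) - 1*60 = 99 - 60 = 39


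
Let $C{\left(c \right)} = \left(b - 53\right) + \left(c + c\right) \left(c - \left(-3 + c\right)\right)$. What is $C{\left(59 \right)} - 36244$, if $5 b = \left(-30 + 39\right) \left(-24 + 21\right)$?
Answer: $- \frac{179742}{5} \approx -35948.0$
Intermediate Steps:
$b = - \frac{27}{5}$ ($b = \frac{\left(-30 + 39\right) \left(-24 + 21\right)}{5} = \frac{9 \left(-3\right)}{5} = \frac{1}{5} \left(-27\right) = - \frac{27}{5} \approx -5.4$)
$C{\left(c \right)} = - \frac{292}{5} + 6 c$ ($C{\left(c \right)} = \left(- \frac{27}{5} - 53\right) + \left(c + c\right) \left(c - \left(-3 + c\right)\right) = - \frac{292}{5} + 2 c 3 = - \frac{292}{5} + 6 c$)
$C{\left(59 \right)} - 36244 = \left(- \frac{292}{5} + 6 \cdot 59\right) - 36244 = \left(- \frac{292}{5} + 354\right) - 36244 = \frac{1478}{5} - 36244 = - \frac{179742}{5}$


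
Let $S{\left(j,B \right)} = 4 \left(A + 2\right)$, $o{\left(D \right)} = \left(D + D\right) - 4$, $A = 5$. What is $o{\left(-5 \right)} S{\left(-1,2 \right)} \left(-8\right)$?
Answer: $3136$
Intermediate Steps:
$o{\left(D \right)} = -4 + 2 D$ ($o{\left(D \right)} = 2 D - 4 = -4 + 2 D$)
$S{\left(j,B \right)} = 28$ ($S{\left(j,B \right)} = 4 \left(5 + 2\right) = 4 \cdot 7 = 28$)
$o{\left(-5 \right)} S{\left(-1,2 \right)} \left(-8\right) = \left(-4 + 2 \left(-5\right)\right) 28 \left(-8\right) = \left(-4 - 10\right) 28 \left(-8\right) = \left(-14\right) 28 \left(-8\right) = \left(-392\right) \left(-8\right) = 3136$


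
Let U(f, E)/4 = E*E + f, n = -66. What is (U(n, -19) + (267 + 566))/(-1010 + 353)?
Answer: -671/219 ≈ -3.0639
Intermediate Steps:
U(f, E) = 4*f + 4*E² (U(f, E) = 4*(E*E + f) = 4*(E² + f) = 4*(f + E²) = 4*f + 4*E²)
(U(n, -19) + (267 + 566))/(-1010 + 353) = ((4*(-66) + 4*(-19)²) + (267 + 566))/(-1010 + 353) = ((-264 + 4*361) + 833)/(-657) = ((-264 + 1444) + 833)*(-1/657) = (1180 + 833)*(-1/657) = 2013*(-1/657) = -671/219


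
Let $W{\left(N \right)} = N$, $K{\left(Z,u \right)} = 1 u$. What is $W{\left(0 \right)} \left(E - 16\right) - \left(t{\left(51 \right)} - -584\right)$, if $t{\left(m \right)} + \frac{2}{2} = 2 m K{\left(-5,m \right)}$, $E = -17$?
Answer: $-5785$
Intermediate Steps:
$K{\left(Z,u \right)} = u$
$t{\left(m \right)} = -1 + 2 m^{2}$ ($t{\left(m \right)} = -1 + 2 m m = -1 + 2 m^{2}$)
$W{\left(0 \right)} \left(E - 16\right) - \left(t{\left(51 \right)} - -584\right) = 0 \left(-17 - 16\right) - \left(\left(-1 + 2 \cdot 51^{2}\right) - -584\right) = 0 \left(-33\right) - \left(\left(-1 + 2 \cdot 2601\right) + 584\right) = 0 - \left(\left(-1 + 5202\right) + 584\right) = 0 - \left(5201 + 584\right) = 0 - 5785 = -5785$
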